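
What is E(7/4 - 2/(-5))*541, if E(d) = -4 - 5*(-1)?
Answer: 541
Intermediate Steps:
E(d) = 1 (E(d) = -4 + 5 = 1)
E(7/4 - 2/(-5))*541 = 1*541 = 541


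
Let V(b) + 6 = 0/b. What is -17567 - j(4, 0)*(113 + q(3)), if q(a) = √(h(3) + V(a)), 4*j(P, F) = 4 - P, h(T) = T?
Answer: -17567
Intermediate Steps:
V(b) = -6 (V(b) = -6 + 0/b = -6 + 0 = -6)
j(P, F) = 1 - P/4 (j(P, F) = (4 - P)/4 = 1 - P/4)
q(a) = I*√3 (q(a) = √(3 - 6) = √(-3) = I*√3)
-17567 - j(4, 0)*(113 + q(3)) = -17567 - (1 - ¼*4)*(113 + I*√3) = -17567 - (1 - 1)*(113 + I*√3) = -17567 - 0*(113 + I*√3) = -17567 - 1*0 = -17567 + 0 = -17567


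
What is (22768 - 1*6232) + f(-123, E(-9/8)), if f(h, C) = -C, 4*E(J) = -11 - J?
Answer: 529231/32 ≈ 16538.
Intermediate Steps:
E(J) = -11/4 - J/4 (E(J) = (-11 - J)/4 = -11/4 - J/4)
(22768 - 1*6232) + f(-123, E(-9/8)) = (22768 - 1*6232) - (-11/4 - (-9)/(4*8)) = (22768 - 6232) - (-11/4 - (-9)/(4*8)) = 16536 - (-11/4 - 1/4*(-9/8)) = 16536 - (-11/4 + 9/32) = 16536 - 1*(-79/32) = 16536 + 79/32 = 529231/32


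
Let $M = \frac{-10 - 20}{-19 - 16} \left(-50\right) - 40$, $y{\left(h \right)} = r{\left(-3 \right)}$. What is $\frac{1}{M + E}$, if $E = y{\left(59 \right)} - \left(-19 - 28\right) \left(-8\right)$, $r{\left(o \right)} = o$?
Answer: $- \frac{7}{3233} \approx -0.0021652$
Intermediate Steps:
$y{\left(h \right)} = -3$
$E = -379$ ($E = -3 - \left(-19 - 28\right) \left(-8\right) = -3 - \left(-47\right) \left(-8\right) = -3 - 376 = -379$)
$M = - \frac{580}{7}$ ($M = - \frac{30}{-35} \left(-50\right) - 40 = \left(-30\right) \left(- \frac{1}{35}\right) \left(-50\right) - 40 = \frac{6}{7} \left(-50\right) - 40 = - \frac{300}{7} - 40 = - \frac{580}{7} \approx -82.857$)
$\frac{1}{M + E} = \frac{1}{- \frac{580}{7} - 379} = \frac{1}{- \frac{3233}{7}} = - \frac{7}{3233}$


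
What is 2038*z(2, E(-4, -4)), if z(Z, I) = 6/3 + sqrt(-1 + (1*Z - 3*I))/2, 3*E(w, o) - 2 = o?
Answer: 4076 + 1019*sqrt(3) ≈ 5841.0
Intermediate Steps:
E(w, o) = 2/3 + o/3
z(Z, I) = 2 + sqrt(-1 + Z - 3*I)/2 (z(Z, I) = 6*(1/3) + sqrt(-1 + (Z - 3*I))*(1/2) = 2 + sqrt(-1 + Z - 3*I)*(1/2) = 2 + sqrt(-1 + Z - 3*I)/2)
2038*z(2, E(-4, -4)) = 2038*(2 + sqrt(-1 + 2 - 3*(2/3 + (1/3)*(-4)))/2) = 2038*(2 + sqrt(-1 + 2 - 3*(2/3 - 4/3))/2) = 2038*(2 + sqrt(-1 + 2 - 3*(-2/3))/2) = 2038*(2 + sqrt(-1 + 2 + 2)/2) = 2038*(2 + sqrt(3)/2) = 4076 + 1019*sqrt(3)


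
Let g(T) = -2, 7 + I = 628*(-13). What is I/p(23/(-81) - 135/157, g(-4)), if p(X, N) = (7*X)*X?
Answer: -1321431189219/1481102812 ≈ -892.19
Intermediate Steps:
I = -8171 (I = -7 + 628*(-13) = -7 - 8164 = -8171)
p(X, N) = 7*X**2
I/p(23/(-81) - 135/157, g(-4)) = -8171*1/(7*(23/(-81) - 135/157)**2) = -8171*1/(7*(23*(-1/81) - 135*1/157)**2) = -8171*1/(7*(-23/81 - 135/157)**2) = -8171/(7*(-14546/12717)**2) = -8171/(7*(211586116/161722089)) = -8171/1481102812/161722089 = -8171*161722089/1481102812 = -1321431189219/1481102812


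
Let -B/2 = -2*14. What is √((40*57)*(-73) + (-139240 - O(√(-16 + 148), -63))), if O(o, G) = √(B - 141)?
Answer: √(-305680 - I*√85) ≈ 0.008 - 552.88*I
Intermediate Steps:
B = 56 (B = -(-4)*14 = -2*(-28) = 56)
O(o, G) = I*√85 (O(o, G) = √(56 - 141) = √(-85) = I*√85)
√((40*57)*(-73) + (-139240 - O(√(-16 + 148), -63))) = √((40*57)*(-73) + (-139240 - I*√85)) = √(2280*(-73) + (-139240 - I*√85)) = √(-166440 + (-139240 - I*√85)) = √(-305680 - I*√85)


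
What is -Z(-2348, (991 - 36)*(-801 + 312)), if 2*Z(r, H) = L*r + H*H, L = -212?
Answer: -218084827801/2 ≈ -1.0904e+11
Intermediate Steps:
Z(r, H) = H**2/2 - 106*r (Z(r, H) = (-212*r + H*H)/2 = (-212*r + H**2)/2 = (H**2 - 212*r)/2 = H**2/2 - 106*r)
-Z(-2348, (991 - 36)*(-801 + 312)) = -(((991 - 36)*(-801 + 312))**2/2 - 106*(-2348)) = -((955*(-489))**2/2 + 248888) = -((1/2)*(-466995)**2 + 248888) = -((1/2)*218084330025 + 248888) = -(218084330025/2 + 248888) = -1*218084827801/2 = -218084827801/2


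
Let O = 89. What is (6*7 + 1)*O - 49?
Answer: 3778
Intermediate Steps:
(6*7 + 1)*O - 49 = (6*7 + 1)*89 - 49 = (42 + 1)*89 - 49 = 43*89 - 49 = 3827 - 49 = 3778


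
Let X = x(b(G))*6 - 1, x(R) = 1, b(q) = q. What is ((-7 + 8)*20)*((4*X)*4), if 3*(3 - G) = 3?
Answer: 1600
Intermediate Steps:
G = 2 (G = 3 - ⅓*3 = 3 - 1 = 2)
X = 5 (X = 1*6 - 1 = 6 - 1 = 5)
((-7 + 8)*20)*((4*X)*4) = ((-7 + 8)*20)*((4*5)*4) = (1*20)*(20*4) = 20*80 = 1600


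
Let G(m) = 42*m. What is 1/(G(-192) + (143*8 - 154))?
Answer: -1/7074 ≈ -0.00014136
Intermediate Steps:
1/(G(-192) + (143*8 - 154)) = 1/(42*(-192) + (143*8 - 154)) = 1/(-8064 + (1144 - 154)) = 1/(-8064 + 990) = 1/(-7074) = -1/7074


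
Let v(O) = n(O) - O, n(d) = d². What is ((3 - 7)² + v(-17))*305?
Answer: 98210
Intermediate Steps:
v(O) = O² - O
((3 - 7)² + v(-17))*305 = ((3 - 7)² - 17*(-1 - 17))*305 = ((-4)² - 17*(-18))*305 = (16 + 306)*305 = 322*305 = 98210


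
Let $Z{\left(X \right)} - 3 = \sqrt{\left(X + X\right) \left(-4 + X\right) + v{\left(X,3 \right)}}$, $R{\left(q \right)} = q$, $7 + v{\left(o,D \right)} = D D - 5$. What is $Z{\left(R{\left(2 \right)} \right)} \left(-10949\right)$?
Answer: $-32847 - 10949 i \sqrt{11} \approx -32847.0 - 36314.0 i$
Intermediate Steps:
$v{\left(o,D \right)} = -12 + D^{2}$ ($v{\left(o,D \right)} = -7 + \left(D D - 5\right) = -7 + \left(D^{2} - 5\right) = -7 + \left(-5 + D^{2}\right) = -12 + D^{2}$)
$Z{\left(X \right)} = 3 + \sqrt{-3 + 2 X \left(-4 + X\right)}$ ($Z{\left(X \right)} = 3 + \sqrt{\left(X + X\right) \left(-4 + X\right) - \left(12 - 3^{2}\right)} = 3 + \sqrt{2 X \left(-4 + X\right) + \left(-12 + 9\right)} = 3 + \sqrt{2 X \left(-4 + X\right) - 3} = 3 + \sqrt{-3 + 2 X \left(-4 + X\right)}$)
$Z{\left(R{\left(2 \right)} \right)} \left(-10949\right) = \left(3 + \sqrt{-3 - 16 + 2 \cdot 2^{2}}\right) \left(-10949\right) = \left(3 + \sqrt{-3 - 16 + 2 \cdot 4}\right) \left(-10949\right) = \left(3 + \sqrt{-3 - 16 + 8}\right) \left(-10949\right) = \left(3 + \sqrt{-11}\right) \left(-10949\right) = \left(3 + i \sqrt{11}\right) \left(-10949\right) = -32847 - 10949 i \sqrt{11}$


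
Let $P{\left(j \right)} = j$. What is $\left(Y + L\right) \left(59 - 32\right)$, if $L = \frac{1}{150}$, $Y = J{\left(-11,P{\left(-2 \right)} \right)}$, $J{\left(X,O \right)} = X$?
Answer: $- \frac{14841}{50} \approx -296.82$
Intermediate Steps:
$Y = -11$
$L = \frac{1}{150} \approx 0.0066667$
$\left(Y + L\right) \left(59 - 32\right) = \left(-11 + \frac{1}{150}\right) \left(59 - 32\right) = \left(- \frac{1649}{150}\right) 27 = - \frac{14841}{50}$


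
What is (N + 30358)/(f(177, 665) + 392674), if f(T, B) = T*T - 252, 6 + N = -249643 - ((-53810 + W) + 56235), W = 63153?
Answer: -284869/423751 ≈ -0.67226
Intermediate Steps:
N = -315227 (N = -6 + (-249643 - ((-53810 + 63153) + 56235)) = -6 + (-249643 - (9343 + 56235)) = -6 + (-249643 - 1*65578) = -6 + (-249643 - 65578) = -6 - 315221 = -315227)
f(T, B) = -252 + T**2 (f(T, B) = T**2 - 252 = -252 + T**2)
(N + 30358)/(f(177, 665) + 392674) = (-315227 + 30358)/((-252 + 177**2) + 392674) = -284869/((-252 + 31329) + 392674) = -284869/(31077 + 392674) = -284869/423751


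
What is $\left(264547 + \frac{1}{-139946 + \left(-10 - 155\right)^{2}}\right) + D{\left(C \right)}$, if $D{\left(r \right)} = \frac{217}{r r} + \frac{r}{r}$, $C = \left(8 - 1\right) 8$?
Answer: $\frac{1908487866041}{7214144} \approx 2.6455 \cdot 10^{5}$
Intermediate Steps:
$C = 56$ ($C = 7 \cdot 8 = 56$)
$D{\left(r \right)} = 1 + \frac{217}{r^{2}}$ ($D{\left(r \right)} = \frac{217}{r^{2}} + 1 = 1 + \frac{217}{r^{2}}$)
$\left(264547 + \frac{1}{-139946 + \left(-10 - 155\right)^{2}}\right) + D{\left(C \right)} = \left(264547 + \frac{1}{-139946 + \left(-10 - 155\right)^{2}}\right) + \left(1 + \frac{217}{3136}\right) = \left(264547 + \frac{1}{-139946 + \left(-165\right)^{2}}\right) + \left(1 + 217 \cdot \frac{1}{3136}\right) = \left(264547 + \frac{1}{-139946 + 27225}\right) + \left(1 + \frac{31}{448}\right) = \left(264547 + \frac{1}{-112721}\right) + \frac{479}{448} = \left(264547 - \frac{1}{112721}\right) + \frac{479}{448} = \frac{29820002386}{112721} + \frac{479}{448} = \frac{1908487866041}{7214144}$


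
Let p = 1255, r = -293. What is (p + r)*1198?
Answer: 1152476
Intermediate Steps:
(p + r)*1198 = (1255 - 293)*1198 = 962*1198 = 1152476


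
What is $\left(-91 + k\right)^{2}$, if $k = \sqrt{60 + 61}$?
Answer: $6400$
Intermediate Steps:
$k = 11$ ($k = \sqrt{121} = 11$)
$\left(-91 + k\right)^{2} = \left(-91 + 11\right)^{2} = \left(-80\right)^{2} = 6400$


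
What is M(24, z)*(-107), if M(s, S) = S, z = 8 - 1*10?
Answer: 214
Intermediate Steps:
z = -2 (z = 8 - 10 = -2)
M(24, z)*(-107) = -2*(-107) = 214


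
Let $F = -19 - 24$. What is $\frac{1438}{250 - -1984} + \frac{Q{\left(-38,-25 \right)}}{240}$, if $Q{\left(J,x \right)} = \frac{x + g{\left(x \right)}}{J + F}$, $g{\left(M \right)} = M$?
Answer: $\frac{1403321}{2171448} \approx 0.64626$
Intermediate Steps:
$F = -43$ ($F = -19 - 24 = -43$)
$Q{\left(J,x \right)} = \frac{2 x}{-43 + J}$ ($Q{\left(J,x \right)} = \frac{x + x}{J - 43} = \frac{2 x}{-43 + J}$)
$\frac{1438}{250 - -1984} + \frac{Q{\left(-38,-25 \right)}}{240} = \frac{1438}{250 - -1984} + \frac{2 \left(-25\right) \frac{1}{-43 - 38}}{240} = \frac{1438}{250 + 1984} + 2 \left(-25\right) \frac{1}{-81} \cdot \frac{1}{240} = \frac{1438}{2234} + 2 \left(-25\right) \left(- \frac{1}{81}\right) \frac{1}{240} = 1438 \cdot \frac{1}{2234} + \frac{50}{81} \cdot \frac{1}{240} = \frac{719}{1117} + \frac{5}{1944} = \frac{1403321}{2171448}$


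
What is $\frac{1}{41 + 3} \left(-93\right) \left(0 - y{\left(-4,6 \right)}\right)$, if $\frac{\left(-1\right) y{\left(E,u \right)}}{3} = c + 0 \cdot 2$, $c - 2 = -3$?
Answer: $\frac{279}{44} \approx 6.3409$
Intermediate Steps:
$c = -1$ ($c = 2 - 3 = -1$)
$y{\left(E,u \right)} = 3$ ($y{\left(E,u \right)} = - 3 \left(-1 + 0 \cdot 2\right) = - 3 \left(-1 + 0\right) = \left(-3\right) \left(-1\right) = 3$)
$\frac{1}{41 + 3} \left(-93\right) \left(0 - y{\left(-4,6 \right)}\right) = \frac{1}{41 + 3} \left(-93\right) \left(0 - 3\right) = \frac{1}{44} \left(-93\right) \left(0 - 3\right) = \frac{1}{44} \left(-93\right) \left(-3\right) = \left(- \frac{93}{44}\right) \left(-3\right) = \frac{279}{44}$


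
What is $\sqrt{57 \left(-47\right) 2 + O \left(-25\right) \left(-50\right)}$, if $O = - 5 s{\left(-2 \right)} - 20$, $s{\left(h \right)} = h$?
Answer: $i \sqrt{17858} \approx 133.63 i$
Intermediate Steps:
$O = -10$ ($O = \left(-5\right) \left(-2\right) - 20 = 10 - 20 = -10$)
$\sqrt{57 \left(-47\right) 2 + O \left(-25\right) \left(-50\right)} = \sqrt{57 \left(-47\right) 2 + \left(-10\right) \left(-25\right) \left(-50\right)} = \sqrt{\left(-2679\right) 2 + 250 \left(-50\right)} = \sqrt{-5358 - 12500} = \sqrt{-17858} = i \sqrt{17858}$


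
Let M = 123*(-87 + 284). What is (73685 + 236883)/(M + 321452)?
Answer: 310568/345683 ≈ 0.89842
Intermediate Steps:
M = 24231 (M = 123*197 = 24231)
(73685 + 236883)/(M + 321452) = (73685 + 236883)/(24231 + 321452) = 310568/345683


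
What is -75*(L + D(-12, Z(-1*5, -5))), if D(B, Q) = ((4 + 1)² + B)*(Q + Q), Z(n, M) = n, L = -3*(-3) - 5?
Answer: 9450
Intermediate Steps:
L = 4 (L = 9 - 5 = 4)
D(B, Q) = 2*Q*(25 + B) (D(B, Q) = (5² + B)*(2*Q) = (25 + B)*(2*Q) = 2*Q*(25 + B))
-75*(L + D(-12, Z(-1*5, -5))) = -75*(4 + 2*(-1*5)*(25 - 12)) = -75*(4 + 2*(-5)*13) = -75*(4 - 130) = -75*(-126) = 9450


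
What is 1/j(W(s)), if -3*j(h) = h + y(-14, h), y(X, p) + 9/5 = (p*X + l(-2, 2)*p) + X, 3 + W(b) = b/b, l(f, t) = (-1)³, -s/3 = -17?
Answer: -15/61 ≈ -0.24590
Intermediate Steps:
s = 51 (s = -3*(-17) = 51)
l(f, t) = -1
W(b) = -2 (W(b) = -3 + b/b = -3 + 1 = -2)
y(X, p) = -9/5 + X - p + X*p (y(X, p) = -9/5 + ((p*X - p) + X) = -9/5 + ((X*p - p) + X) = -9/5 + ((-p + X*p) + X) = -9/5 + (X - p + X*p) = -9/5 + X - p + X*p)
j(h) = 79/15 + 14*h/3 (j(h) = -(h + (-9/5 - 14 - h - 14*h))/3 = -(h + (-79/5 - 15*h))/3 = -(-79/5 - 14*h)/3 = 79/15 + 14*h/3)
1/j(W(s)) = 1/(79/15 + (14/3)*(-2)) = 1/(79/15 - 28/3) = 1/(-61/15) = -15/61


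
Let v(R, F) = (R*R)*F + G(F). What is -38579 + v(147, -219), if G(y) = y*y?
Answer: -4722989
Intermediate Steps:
G(y) = y**2
v(R, F) = F**2 + F*R**2 (v(R, F) = (R*R)*F + F**2 = R**2*F + F**2 = F*R**2 + F**2 = F**2 + F*R**2)
-38579 + v(147, -219) = -38579 - 219*(-219 + 147**2) = -38579 - 219*(-219 + 21609) = -38579 - 219*21390 = -38579 - 4684410 = -4722989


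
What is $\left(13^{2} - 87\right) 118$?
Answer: $9676$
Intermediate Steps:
$\left(13^{2} - 87\right) 118 = \left(169 - 87\right) 118 = 82 \cdot 118 = 9676$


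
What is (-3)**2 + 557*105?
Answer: 58494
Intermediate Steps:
(-3)**2 + 557*105 = 9 + 58485 = 58494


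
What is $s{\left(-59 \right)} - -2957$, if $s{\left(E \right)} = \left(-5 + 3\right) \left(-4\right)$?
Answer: $2965$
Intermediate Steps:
$s{\left(E \right)} = 8$ ($s{\left(E \right)} = \left(-2\right) \left(-4\right) = 8$)
$s{\left(-59 \right)} - -2957 = 8 - -2957 = 8 + 2957 = 2965$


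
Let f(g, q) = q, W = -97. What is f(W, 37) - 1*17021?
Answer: -16984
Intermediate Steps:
f(W, 37) - 1*17021 = 37 - 1*17021 = 37 - 17021 = -16984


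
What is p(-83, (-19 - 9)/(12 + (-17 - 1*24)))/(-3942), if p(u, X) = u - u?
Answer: 0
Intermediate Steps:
p(u, X) = 0
p(-83, (-19 - 9)/(12 + (-17 - 1*24)))/(-3942) = 0/(-3942) = 0*(-1/3942) = 0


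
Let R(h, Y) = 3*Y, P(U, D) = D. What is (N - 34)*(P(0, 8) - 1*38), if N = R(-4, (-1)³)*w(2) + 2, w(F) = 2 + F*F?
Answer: 1500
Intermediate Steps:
w(F) = 2 + F²
N = -16 (N = (3*(-1)³)*(2 + 2²) + 2 = (3*(-1))*(2 + 4) + 2 = -3*6 + 2 = -18 + 2 = -16)
(N - 34)*(P(0, 8) - 1*38) = (-16 - 34)*(8 - 1*38) = -50*(8 - 38) = -50*(-30) = 1500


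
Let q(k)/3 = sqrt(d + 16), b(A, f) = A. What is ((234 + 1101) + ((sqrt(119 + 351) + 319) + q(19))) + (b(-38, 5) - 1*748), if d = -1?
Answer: 868 + sqrt(470) + 3*sqrt(15) ≈ 901.30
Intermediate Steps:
q(k) = 3*sqrt(15) (q(k) = 3*sqrt(-1 + 16) = 3*sqrt(15))
((234 + 1101) + ((sqrt(119 + 351) + 319) + q(19))) + (b(-38, 5) - 1*748) = ((234 + 1101) + ((sqrt(119 + 351) + 319) + 3*sqrt(15))) + (-38 - 1*748) = (1335 + ((sqrt(470) + 319) + 3*sqrt(15))) + (-38 - 748) = (1335 + ((319 + sqrt(470)) + 3*sqrt(15))) - 786 = (1335 + (319 + sqrt(470) + 3*sqrt(15))) - 786 = (1654 + sqrt(470) + 3*sqrt(15)) - 786 = 868 + sqrt(470) + 3*sqrt(15)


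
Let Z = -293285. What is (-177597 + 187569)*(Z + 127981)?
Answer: -1648411488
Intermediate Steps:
(-177597 + 187569)*(Z + 127981) = (-177597 + 187569)*(-293285 + 127981) = 9972*(-165304) = -1648411488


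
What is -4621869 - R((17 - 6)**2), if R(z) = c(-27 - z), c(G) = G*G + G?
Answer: -4643625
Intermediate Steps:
c(G) = G + G**2 (c(G) = G**2 + G = G + G**2)
R(z) = (-27 - z)*(-26 - z) (R(z) = (-27 - z)*(1 + (-27 - z)) = (-27 - z)*(-26 - z))
-4621869 - R((17 - 6)**2) = -4621869 - (26 + (17 - 6)**2)*(27 + (17 - 6)**2) = -4621869 - (26 + 11**2)*(27 + 11**2) = -4621869 - (26 + 121)*(27 + 121) = -4621869 - 147*148 = -4621869 - 1*21756 = -4621869 - 21756 = -4643625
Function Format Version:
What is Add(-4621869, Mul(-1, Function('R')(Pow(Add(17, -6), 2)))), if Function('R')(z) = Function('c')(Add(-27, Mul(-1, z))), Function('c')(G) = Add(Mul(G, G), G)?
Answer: -4643625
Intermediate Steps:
Function('c')(G) = Add(G, Pow(G, 2)) (Function('c')(G) = Add(Pow(G, 2), G) = Add(G, Pow(G, 2)))
Function('R')(z) = Mul(Add(-27, Mul(-1, z)), Add(-26, Mul(-1, z))) (Function('R')(z) = Mul(Add(-27, Mul(-1, z)), Add(1, Add(-27, Mul(-1, z)))) = Mul(Add(-27, Mul(-1, z)), Add(-26, Mul(-1, z))))
Add(-4621869, Mul(-1, Function('R')(Pow(Add(17, -6), 2)))) = Add(-4621869, Mul(-1, Mul(Add(26, Pow(Add(17, -6), 2)), Add(27, Pow(Add(17, -6), 2))))) = Add(-4621869, Mul(-1, Mul(Add(26, Pow(11, 2)), Add(27, Pow(11, 2))))) = Add(-4621869, Mul(-1, Mul(Add(26, 121), Add(27, 121)))) = Add(-4621869, Mul(-1, Mul(147, 148))) = Add(-4621869, Mul(-1, 21756)) = Add(-4621869, -21756) = -4643625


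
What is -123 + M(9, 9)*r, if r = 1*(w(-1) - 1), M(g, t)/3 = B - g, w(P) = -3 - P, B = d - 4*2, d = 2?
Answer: 12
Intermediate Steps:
B = -6 (B = 2 - 4*2 = 2 - 8 = -6)
M(g, t) = -18 - 3*g (M(g, t) = 3*(-6 - g) = -18 - 3*g)
r = -3 (r = 1*((-3 - 1*(-1)) - 1) = 1*((-3 + 1) - 1) = 1*(-2 - 1) = 1*(-3) = -3)
-123 + M(9, 9)*r = -123 + (-18 - 3*9)*(-3) = -123 + (-18 - 27)*(-3) = -123 - 45*(-3) = -123 + 135 = 12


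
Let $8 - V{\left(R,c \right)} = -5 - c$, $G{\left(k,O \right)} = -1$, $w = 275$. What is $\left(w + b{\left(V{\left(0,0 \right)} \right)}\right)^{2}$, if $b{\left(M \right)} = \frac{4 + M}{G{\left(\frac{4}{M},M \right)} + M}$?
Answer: $\frac{11002489}{144} \approx 76406.0$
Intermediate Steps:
$V{\left(R,c \right)} = 13 + c$ ($V{\left(R,c \right)} = 8 - \left(-5 - c\right) = 8 + \left(5 + c\right) = 13 + c$)
$b{\left(M \right)} = \frac{4 + M}{-1 + M}$
$\left(w + b{\left(V{\left(0,0 \right)} \right)}\right)^{2} = \left(275 + \frac{4 + \left(13 + 0\right)}{-1 + \left(13 + 0\right)}\right)^{2} = \left(275 + \frac{4 + 13}{-1 + 13}\right)^{2} = \left(275 + \frac{1}{12} \cdot 17\right)^{2} = \left(275 + \frac{17}{12}\right)^{2} = \left(\frac{3317}{12}\right)^{2} = \frac{11002489}{144}$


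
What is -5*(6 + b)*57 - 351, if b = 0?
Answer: -2061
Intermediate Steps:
-5*(6 + b)*57 - 351 = -5*(6 + 0)*57 - 351 = -5*6*57 - 351 = -30*57 - 351 = -1710 - 351 = -2061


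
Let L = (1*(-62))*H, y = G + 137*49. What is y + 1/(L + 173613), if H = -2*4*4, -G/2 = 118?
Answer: 1137341770/175597 ≈ 6477.0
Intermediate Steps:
G = -236 (G = -2*118 = -236)
H = -32 (H = -8*4 = -32)
y = 6477 (y = -236 + 137*49 = -236 + 6713 = 6477)
L = 1984 (L = (1*(-62))*(-32) = -62*(-32) = 1984)
y + 1/(L + 173613) = 6477 + 1/(1984 + 173613) = 6477 + 1/175597 = 1137341770/175597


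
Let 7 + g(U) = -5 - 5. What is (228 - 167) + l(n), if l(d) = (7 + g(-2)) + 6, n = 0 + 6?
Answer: 57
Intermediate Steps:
n = 6
g(U) = -17 (g(U) = -7 + (-5 - 5) = -7 - 10 = -17)
l(d) = -4 (l(d) = (7 - 17) + 6 = -10 + 6 = -4)
(228 - 167) + l(n) = (228 - 167) - 4 = 61 - 4 = 57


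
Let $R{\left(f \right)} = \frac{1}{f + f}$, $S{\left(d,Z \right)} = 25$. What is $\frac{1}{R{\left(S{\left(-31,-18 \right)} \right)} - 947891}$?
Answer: $- \frac{50}{47394549} \approx -1.055 \cdot 10^{-6}$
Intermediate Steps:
$R{\left(f \right)} = \frac{1}{2 f}$
$\frac{1}{R{\left(S{\left(-31,-18 \right)} \right)} - 947891} = \frac{1}{\frac{1}{2 \cdot 25} - 947891} = \frac{1}{\frac{1}{2} \cdot \frac{1}{25} - 947891} = \frac{1}{\frac{1}{50} - 947891} = \frac{1}{- \frac{47394549}{50}} = - \frac{50}{47394549}$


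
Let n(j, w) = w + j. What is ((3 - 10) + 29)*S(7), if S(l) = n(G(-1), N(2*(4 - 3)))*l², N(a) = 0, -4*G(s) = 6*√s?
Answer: -1617*I ≈ -1617.0*I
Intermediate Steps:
G(s) = -3*√s/2
n(j, w) = j + w
S(l) = -3*I*l²/2 (S(l) = (-3*I/2 + 0)*l² = (-3*I/2)*l² = -3*I*l²/2)
((3 - 10) + 29)*S(7) = ((3 - 10) + 29)*(-3/2*I*7²) = (-7 + 29)*(-3/2*I*49) = 22*(-147*I/2) = -1617*I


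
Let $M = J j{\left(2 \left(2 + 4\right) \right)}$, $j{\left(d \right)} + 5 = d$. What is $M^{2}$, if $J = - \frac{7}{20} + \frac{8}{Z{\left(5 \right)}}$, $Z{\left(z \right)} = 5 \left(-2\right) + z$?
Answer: $\frac{74529}{400} \approx 186.32$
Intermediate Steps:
$Z{\left(z \right)} = -10 + z$
$j{\left(d \right)} = -5 + d$
$J = - \frac{39}{20}$ ($J = - \frac{7}{20} + \frac{8}{-10 + 5} = \left(-7\right) \frac{1}{20} + \frac{8}{-5} = - \frac{7}{20} + 8 \left(- \frac{1}{5}\right) = - \frac{7}{20} - \frac{8}{5} = - \frac{39}{20} \approx -1.95$)
$M = - \frac{273}{20}$ ($M = - \frac{39 \left(-5 + 2 \left(2 + 4\right)\right)}{20} = - \frac{39 \left(-5 + 2 \cdot 6\right)}{20} = - \frac{39 \left(-5 + 12\right)}{20} = \left(- \frac{39}{20}\right) 7 = - \frac{273}{20} \approx -13.65$)
$M^{2} = \left(- \frac{273}{20}\right)^{2} = \frac{74529}{400}$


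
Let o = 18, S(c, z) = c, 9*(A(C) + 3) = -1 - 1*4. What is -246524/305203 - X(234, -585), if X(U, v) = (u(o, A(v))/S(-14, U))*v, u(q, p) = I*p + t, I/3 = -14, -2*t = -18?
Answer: -28272879211/4272842 ≈ -6616.9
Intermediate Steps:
A(C) = -32/9 (A(C) = -3 + (-1 - 1*4)/9 = -3 + (-1 - 4)/9 = -3 + (⅑)*(-5) = -3 - 5/9 = -32/9)
t = 9 (t = -½*(-18) = 9)
I = -42 (I = 3*(-14) = -42)
u(q, p) = 9 - 42*p (u(q, p) = -42*p + 9 = 9 - 42*p)
X(U, v) = -475*v/42 (X(U, v) = ((9 - 42*(-32/9))/(-14))*v = ((9 + 448/3)*(-1/14))*v = ((475/3)*(-1/14))*v = -475*v/42)
-246524/305203 - X(234, -585) = -246524/305203 - (-475)*(-585)/42 = -246524*1/305203 - 1*92625/14 = -246524/305203 - 92625/14 = -28272879211/4272842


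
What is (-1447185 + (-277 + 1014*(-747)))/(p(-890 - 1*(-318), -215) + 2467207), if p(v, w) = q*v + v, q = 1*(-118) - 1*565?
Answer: -2204920/2857311 ≈ -0.77168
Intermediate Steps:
q = -683 (q = -118 - 565 = -683)
p(v, w) = -682*v (p(v, w) = -683*v + v = -682*v)
(-1447185 + (-277 + 1014*(-747)))/(p(-890 - 1*(-318), -215) + 2467207) = (-1447185 + (-277 + 1014*(-747)))/(-682*(-890 - 1*(-318)) + 2467207) = (-1447185 + (-277 - 757458))/(-682*(-890 + 318) + 2467207) = (-1447185 - 757735)/(-682*(-572) + 2467207) = -2204920/(390104 + 2467207) = -2204920/2857311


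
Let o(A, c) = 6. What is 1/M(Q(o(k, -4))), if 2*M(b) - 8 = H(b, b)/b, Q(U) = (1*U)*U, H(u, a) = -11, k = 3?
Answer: 72/277 ≈ 0.25993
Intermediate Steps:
Q(U) = U**2 (Q(U) = U*U = U**2)
M(b) = 4 - 11/(2*b) (M(b) = 4 + (-11/b)/2 = 4 - 11/(2*b))
1/M(Q(o(k, -4))) = 1/(4 - 11/(2*(6**2))) = 1/(4 - 11/2/36) = 1/(4 - 11/2*1/36) = 1/(4 - 11/72) = 1/(277/72) = 72/277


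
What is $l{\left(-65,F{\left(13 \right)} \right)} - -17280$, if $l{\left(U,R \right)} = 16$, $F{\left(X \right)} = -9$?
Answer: $17296$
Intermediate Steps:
$l{\left(-65,F{\left(13 \right)} \right)} - -17280 = 16 - -17280 = 16 + 17280 = 17296$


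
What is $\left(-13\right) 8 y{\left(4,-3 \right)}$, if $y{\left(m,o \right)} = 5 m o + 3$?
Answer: $5928$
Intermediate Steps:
$y{\left(m,o \right)} = 3 + 5 m o$ ($y{\left(m,o \right)} = 5 m o + 3 = 3 + 5 m o$)
$\left(-13\right) 8 y{\left(4,-3 \right)} = \left(-13\right) 8 \left(3 + 5 \cdot 4 \left(-3\right)\right) = - 104 \left(3 - 60\right) = \left(-104\right) \left(-57\right) = 5928$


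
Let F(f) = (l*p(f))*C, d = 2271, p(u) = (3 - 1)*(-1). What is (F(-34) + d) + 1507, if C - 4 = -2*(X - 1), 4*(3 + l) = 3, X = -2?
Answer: 3823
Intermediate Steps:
p(u) = -2 (p(u) = 2*(-1) = -2)
l = -9/4 (l = -3 + (¼)*3 = -3 + ¾ = -9/4 ≈ -2.2500)
C = 10 (C = 4 - 2*(-2 - 1) = 4 - 2*(-3) = 4 + 6 = 10)
F(f) = 45 (F(f) = -9/4*(-2)*10 = (9/2)*10 = 45)
(F(-34) + d) + 1507 = (45 + 2271) + 1507 = 2316 + 1507 = 3823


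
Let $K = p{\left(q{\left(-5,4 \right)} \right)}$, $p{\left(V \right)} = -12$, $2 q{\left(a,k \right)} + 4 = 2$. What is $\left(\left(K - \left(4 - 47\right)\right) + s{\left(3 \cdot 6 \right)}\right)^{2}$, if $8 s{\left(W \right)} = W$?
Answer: $\frac{17689}{16} \approx 1105.6$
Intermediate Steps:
$q{\left(a,k \right)} = -1$ ($q{\left(a,k \right)} = -2 + \frac{1}{2} \cdot 2 = -2 + 1 = -1$)
$K = -12$
$s{\left(W \right)} = \frac{W}{8}$
$\left(\left(K - \left(4 - 47\right)\right) + s{\left(3 \cdot 6 \right)}\right)^{2} = \left(\left(-12 - \left(4 - 47\right)\right) + \frac{3 \cdot 6}{8}\right)^{2} = \left(\left(-12 - \left(4 - 47\right)\right) + \frac{1}{8} \cdot 18\right)^{2} = \left(\left(-12 - -43\right) + \frac{9}{4}\right)^{2} = \left(\left(-12 + 43\right) + \frac{9}{4}\right)^{2} = \left(31 + \frac{9}{4}\right)^{2} = \left(\frac{133}{4}\right)^{2} = \frac{17689}{16}$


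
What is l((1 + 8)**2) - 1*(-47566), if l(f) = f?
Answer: 47647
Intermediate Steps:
l((1 + 8)**2) - 1*(-47566) = (1 + 8)**2 - 1*(-47566) = 9**2 + 47566 = 81 + 47566 = 47647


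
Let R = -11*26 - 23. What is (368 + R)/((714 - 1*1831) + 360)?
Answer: -59/757 ≈ -0.077939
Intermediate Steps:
R = -309 (R = -286 - 23 = -309)
(368 + R)/((714 - 1*1831) + 360) = (368 - 309)/((714 - 1*1831) + 360) = 59/((714 - 1831) + 360) = 59/(-1117 + 360) = 59/(-757) = 59*(-1/757) = -59/757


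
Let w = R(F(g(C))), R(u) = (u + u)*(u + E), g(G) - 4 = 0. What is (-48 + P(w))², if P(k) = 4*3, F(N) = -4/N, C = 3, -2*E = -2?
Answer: 1296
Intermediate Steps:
E = 1 (E = -½*(-2) = 1)
g(G) = 4 (g(G) = 4 + 0 = 4)
R(u) = 2*u*(1 + u) (R(u) = (u + u)*(u + 1) = (2*u)*(1 + u) = 2*u*(1 + u))
w = 0 (w = 2*(-4/4)*(1 - 4/4) = 2*(-4*¼)*(1 - 4*¼) = 2*(-1)*(1 - 1) = 2*(-1)*0 = 0)
P(k) = 12
(-48 + P(w))² = (-48 + 12)² = (-36)² = 1296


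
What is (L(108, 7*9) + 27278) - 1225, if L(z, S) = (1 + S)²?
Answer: 30149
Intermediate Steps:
(L(108, 7*9) + 27278) - 1225 = ((1 + 7*9)² + 27278) - 1225 = ((1 + 63)² + 27278) - 1225 = (64² + 27278) - 1225 = (4096 + 27278) - 1225 = 31374 - 1225 = 30149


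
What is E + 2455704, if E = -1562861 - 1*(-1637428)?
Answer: 2530271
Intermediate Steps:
E = 74567 (E = -1562861 + 1637428 = 74567)
E + 2455704 = 74567 + 2455704 = 2530271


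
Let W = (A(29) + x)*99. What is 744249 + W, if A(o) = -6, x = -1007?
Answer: 643962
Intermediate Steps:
W = -100287 (W = (-6 - 1007)*99 = -1013*99 = -100287)
744249 + W = 744249 - 100287 = 643962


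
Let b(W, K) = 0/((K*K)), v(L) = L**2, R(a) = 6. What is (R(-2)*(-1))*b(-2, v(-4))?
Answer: 0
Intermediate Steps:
b(W, K) = 0 (b(W, K) = 0/(K**2) = 0/K**2 = 0)
(R(-2)*(-1))*b(-2, v(-4)) = (6*(-1))*0 = -6*0 = 0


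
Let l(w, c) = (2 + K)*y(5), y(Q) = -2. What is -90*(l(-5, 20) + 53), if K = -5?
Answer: -5310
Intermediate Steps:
l(w, c) = 6 (l(w, c) = (2 - 5)*(-2) = -3*(-2) = 6)
-90*(l(-5, 20) + 53) = -90*(6 + 53) = -90*59 = -5310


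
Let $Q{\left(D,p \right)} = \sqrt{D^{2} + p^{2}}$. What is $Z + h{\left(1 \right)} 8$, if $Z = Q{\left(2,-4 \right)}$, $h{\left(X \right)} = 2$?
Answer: $16 + 2 \sqrt{5} \approx 20.472$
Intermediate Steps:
$Z = 2 \sqrt{5}$ ($Z = \sqrt{2^{2} + \left(-4\right)^{2}} = \sqrt{4 + 16} = \sqrt{20} = 2 \sqrt{5} \approx 4.4721$)
$Z + h{\left(1 \right)} 8 = 2 \sqrt{5} + 2 \cdot 8 = 2 \sqrt{5} + 16 = 16 + 2 \sqrt{5}$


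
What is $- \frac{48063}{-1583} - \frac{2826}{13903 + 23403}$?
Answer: $\frac{894282360}{29527699} \approx 30.286$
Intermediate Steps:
$- \frac{48063}{-1583} - \frac{2826}{13903 + 23403} = \left(-48063\right) \left(- \frac{1}{1583}\right) - \frac{2826}{37306} = \frac{48063}{1583} - \frac{1413}{18653} = \frac{894282360}{29527699}$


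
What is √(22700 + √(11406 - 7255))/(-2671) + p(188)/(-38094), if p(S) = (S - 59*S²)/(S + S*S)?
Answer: 3697/2399922 - √(22700 + √4151)/2671 ≈ -0.054947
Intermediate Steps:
p(S) = (S - 59*S²)/(S + S²)
√(22700 + √(11406 - 7255))/(-2671) + p(188)/(-38094) = √(22700 + √(11406 - 7255))/(-2671) + ((1 - 59*188)/(1 + 188))/(-38094) = √(22700 + √4151)*(-1/2671) + ((1 - 11092)/189)*(-1/38094) = -√(22700 + √4151)/2671 + ((1/189)*(-11091))*(-1/38094) = -√(22700 + √4151)/2671 - 3697/63*(-1/38094) = -√(22700 + √4151)/2671 + 3697/2399922 = 3697/2399922 - √(22700 + √4151)/2671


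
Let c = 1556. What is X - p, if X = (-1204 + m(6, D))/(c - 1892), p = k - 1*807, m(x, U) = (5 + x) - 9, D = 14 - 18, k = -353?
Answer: 195481/168 ≈ 1163.6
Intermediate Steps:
D = -4
m(x, U) = -4 + x
p = -1160 (p = -353 - 1*807 = -353 - 807 = -1160)
X = 601/168 (X = (-1204 + (-4 + 6))/(1556 - 1892) = (-1204 + 2)/(-336) = -1202*(-1/336) = 601/168 ≈ 3.5774)
X - p = 601/168 - 1*(-1160) = 601/168 + 1160 = 195481/168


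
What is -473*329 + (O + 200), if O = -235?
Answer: -155652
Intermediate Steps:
-473*329 + (O + 200) = -473*329 + (-235 + 200) = -155617 - 35 = -155652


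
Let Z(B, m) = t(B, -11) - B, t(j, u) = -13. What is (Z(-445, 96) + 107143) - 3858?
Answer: 103717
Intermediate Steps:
Z(B, m) = -13 - B
(Z(-445, 96) + 107143) - 3858 = ((-13 - 1*(-445)) + 107143) - 3858 = ((-13 + 445) + 107143) - 3858 = (432 + 107143) - 3858 = 107575 - 3858 = 103717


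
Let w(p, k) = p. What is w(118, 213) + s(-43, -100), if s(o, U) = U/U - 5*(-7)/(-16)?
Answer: 1869/16 ≈ 116.81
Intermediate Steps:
s(o, U) = -19/16 (s(o, U) = 1 + 35*(-1/16) = 1 - 35/16 = -19/16)
w(118, 213) + s(-43, -100) = 118 - 19/16 = 1869/16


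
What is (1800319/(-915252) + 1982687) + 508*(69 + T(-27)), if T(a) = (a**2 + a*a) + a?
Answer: 2512078465805/915252 ≈ 2.7447e+6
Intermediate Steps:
T(a) = a + 2*a**2 (T(a) = (a**2 + a**2) + a = 2*a**2 + a = a + 2*a**2)
(1800319/(-915252) + 1982687) + 508*(69 + T(-27)) = (1800319/(-915252) + 1982687) + 508*(69 - 27*(1 + 2*(-27))) = (1800319*(-1/915252) + 1982687) + 508*(69 - 27*(1 - 54)) = (-1800319/915252 + 1982687) + 508*(69 - 27*(-53)) = 1814656441805/915252 + 508*(69 + 1431) = 1814656441805/915252 + 508*1500 = 1814656441805/915252 + 762000 = 2512078465805/915252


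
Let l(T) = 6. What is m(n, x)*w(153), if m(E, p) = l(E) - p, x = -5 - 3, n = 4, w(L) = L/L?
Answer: 14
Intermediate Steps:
w(L) = 1
x = -8
m(E, p) = 6 - p
m(n, x)*w(153) = (6 - 1*(-8))*1 = (6 + 8)*1 = 14*1 = 14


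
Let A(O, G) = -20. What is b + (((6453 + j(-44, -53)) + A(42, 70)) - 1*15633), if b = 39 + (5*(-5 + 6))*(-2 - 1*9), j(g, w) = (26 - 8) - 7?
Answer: -9205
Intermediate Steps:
j(g, w) = 11 (j(g, w) = 18 - 7 = 11)
b = -16 (b = 39 + (5*1)*(-2 - 9) = 39 + 5*(-11) = 39 - 55 = -16)
b + (((6453 + j(-44, -53)) + A(42, 70)) - 1*15633) = -16 + (((6453 + 11) - 20) - 1*15633) = -16 + ((6464 - 20) - 15633) = -16 + (6444 - 15633) = -16 - 9189 = -9205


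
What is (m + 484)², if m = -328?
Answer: 24336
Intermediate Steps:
(m + 484)² = (-328 + 484)² = 156² = 24336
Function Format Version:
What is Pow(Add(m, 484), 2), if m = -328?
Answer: 24336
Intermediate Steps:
Pow(Add(m, 484), 2) = Pow(Add(-328, 484), 2) = Pow(156, 2) = 24336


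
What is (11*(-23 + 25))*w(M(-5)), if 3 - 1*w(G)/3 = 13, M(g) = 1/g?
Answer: -660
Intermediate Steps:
w(G) = -30 (w(G) = 9 - 3*13 = 9 - 39 = -30)
(11*(-23 + 25))*w(M(-5)) = (11*(-23 + 25))*(-30) = (11*2)*(-30) = 22*(-30) = -660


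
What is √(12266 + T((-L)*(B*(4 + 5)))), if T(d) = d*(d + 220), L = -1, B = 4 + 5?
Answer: √36647 ≈ 191.43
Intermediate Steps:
B = 9
T(d) = d*(220 + d)
√(12266 + T((-L)*(B*(4 + 5)))) = √(12266 + ((-1*(-1))*(9*(4 + 5)))*(220 + (-1*(-1))*(9*(4 + 5)))) = √(12266 + (1*(9*9))*(220 + 1*(9*9))) = √(12266 + (1*81)*(220 + 1*81)) = √(12266 + 81*(220 + 81)) = √(12266 + 81*301) = √(12266 + 24381) = √36647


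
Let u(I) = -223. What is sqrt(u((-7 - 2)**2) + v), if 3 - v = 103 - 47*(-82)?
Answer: I*sqrt(4177) ≈ 64.63*I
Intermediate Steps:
v = -3954 (v = 3 - (103 - 47*(-82)) = 3 - (103 + 3854) = 3 - 1*3957 = 3 - 3957 = -3954)
sqrt(u((-7 - 2)**2) + v) = sqrt(-223 - 3954) = sqrt(-4177) = I*sqrt(4177)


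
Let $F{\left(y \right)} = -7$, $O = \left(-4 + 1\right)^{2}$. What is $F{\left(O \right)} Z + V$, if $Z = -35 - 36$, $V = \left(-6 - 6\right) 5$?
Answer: $437$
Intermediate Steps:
$V = -60$ ($V = \left(-12\right) 5 = -60$)
$O = 9$ ($O = \left(-3\right)^{2} = 9$)
$Z = -71$
$F{\left(O \right)} Z + V = \left(-7\right) \left(-71\right) - 60 = 497 - 60 = 437$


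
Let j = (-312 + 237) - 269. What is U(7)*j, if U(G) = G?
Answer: -2408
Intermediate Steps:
j = -344 (j = -75 - 269 = -344)
U(7)*j = 7*(-344) = -2408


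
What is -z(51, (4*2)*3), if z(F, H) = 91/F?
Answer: -91/51 ≈ -1.7843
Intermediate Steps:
-z(51, (4*2)*3) = -91/51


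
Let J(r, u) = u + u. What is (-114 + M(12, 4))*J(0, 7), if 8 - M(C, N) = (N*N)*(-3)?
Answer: -812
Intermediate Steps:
M(C, N) = 8 + 3*N² (M(C, N) = 8 - N*N*(-3) = 8 - N²*(-3) = 8 - (-3)*N² = 8 + 3*N²)
J(r, u) = 2*u
(-114 + M(12, 4))*J(0, 7) = (-114 + (8 + 3*4²))*(2*7) = (-114 + (8 + 3*16))*14 = (-114 + (8 + 48))*14 = (-114 + 56)*14 = -58*14 = -812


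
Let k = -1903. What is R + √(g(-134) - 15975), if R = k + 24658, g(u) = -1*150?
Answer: 22755 + 5*I*√645 ≈ 22755.0 + 126.98*I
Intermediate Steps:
g(u) = -150
R = 22755 (R = -1903 + 24658 = 22755)
R + √(g(-134) - 15975) = 22755 + √(-150 - 15975) = 22755 + √(-16125) = 22755 + 5*I*√645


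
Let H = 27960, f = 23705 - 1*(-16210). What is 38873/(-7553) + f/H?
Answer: -52360739/14078792 ≈ -3.7191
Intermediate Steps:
f = 39915 (f = 23705 + 16210 = 39915)
38873/(-7553) + f/H = 38873/(-7553) + 39915/27960 = 38873*(-1/7553) + 39915*(1/27960) = -38873/7553 + 2661/1864 = -52360739/14078792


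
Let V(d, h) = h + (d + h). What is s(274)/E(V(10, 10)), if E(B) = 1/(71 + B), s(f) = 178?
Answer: 17978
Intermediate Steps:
V(d, h) = d + 2*h
s(274)/E(V(10, 10)) = 178/(1/(71 + (10 + 2*10))) = 178/(1/(71 + (10 + 20))) = 178/(1/(71 + 30)) = 178/(1/101) = 178*101 = 17978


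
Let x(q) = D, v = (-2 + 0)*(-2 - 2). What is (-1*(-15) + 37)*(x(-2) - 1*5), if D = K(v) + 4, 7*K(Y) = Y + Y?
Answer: 468/7 ≈ 66.857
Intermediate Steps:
v = 8 (v = -2*(-4) = 8)
K(Y) = 2*Y/7 (K(Y) = (Y + Y)/7 = (2*Y)/7 = 2*Y/7)
D = 44/7 (D = (2/7)*8 + 4 = 16/7 + 4 = 44/7 ≈ 6.2857)
x(q) = 44/7
(-1*(-15) + 37)*(x(-2) - 1*5) = (-1*(-15) + 37)*(44/7 - 1*5) = (15 + 37)*(44/7 - 5) = 52*(9/7) = 468/7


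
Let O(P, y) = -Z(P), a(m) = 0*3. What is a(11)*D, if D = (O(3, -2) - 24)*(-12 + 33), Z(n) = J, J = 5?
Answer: 0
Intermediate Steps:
Z(n) = 5
a(m) = 0
O(P, y) = -5 (O(P, y) = -1*5 = -5)
D = -609 (D = (-5 - 24)*(-12 + 33) = -29*21 = -609)
a(11)*D = 0*(-609) = 0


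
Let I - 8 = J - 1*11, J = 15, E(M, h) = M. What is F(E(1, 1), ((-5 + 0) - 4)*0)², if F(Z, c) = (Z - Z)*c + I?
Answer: 144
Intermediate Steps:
I = 12 (I = 8 + (15 - 1*11) = 8 + (15 - 11) = 8 + 4 = 12)
F(Z, c) = 12 (F(Z, c) = (Z - Z)*c + 12 = 0*c + 12 = 0 + 12 = 12)
F(E(1, 1), ((-5 + 0) - 4)*0)² = 12² = 144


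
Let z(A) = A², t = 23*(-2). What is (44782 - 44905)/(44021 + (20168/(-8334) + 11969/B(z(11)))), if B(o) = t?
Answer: -23576886/8387694635 ≈ -0.0028109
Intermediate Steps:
t = -46
B(o) = -46
(44782 - 44905)/(44021 + (20168/(-8334) + 11969/B(z(11)))) = (44782 - 44905)/(44021 + (20168/(-8334) + 11969/(-46))) = -123/(44021 + (20168*(-1/8334) + 11969*(-1/46))) = -123/(44021 + (-10084/4167 - 11969/46)) = -123/(44021 - 50338687/191682) = -123/8387694635/191682 = -123*191682/8387694635 = -23576886/8387694635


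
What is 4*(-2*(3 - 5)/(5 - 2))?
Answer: 16/3 ≈ 5.3333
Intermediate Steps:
4*(-2*(3 - 5)/(5 - 2)) = 4*(-(-4)/3) = 4*(-2*(-⅔)) = 4*(4/3) = 16/3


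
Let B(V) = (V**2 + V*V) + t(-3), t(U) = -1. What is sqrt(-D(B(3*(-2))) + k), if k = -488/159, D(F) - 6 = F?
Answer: I*sqrt(2024229)/159 ≈ 8.9481*I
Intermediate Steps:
B(V) = -1 + 2*V**2 (B(V) = (V**2 + V*V) - 1 = (V**2 + V**2) - 1 = 2*V**2 - 1 = -1 + 2*V**2)
D(F) = 6 + F
k = -488/159 (k = -488*1/159 = -488/159 ≈ -3.0692)
sqrt(-D(B(3*(-2))) + k) = sqrt(-(6 + (-1 + 2*(3*(-2))**2)) - 488/159) = sqrt(-(6 + (-1 + 2*(-6)**2)) - 488/159) = sqrt(-(6 + (-1 + 2*36)) - 488/159) = sqrt(-(6 + (-1 + 72)) - 488/159) = sqrt(-(6 + 71) - 488/159) = sqrt(-1*77 - 488/159) = sqrt(-77 - 488/159) = sqrt(-12731/159) = I*sqrt(2024229)/159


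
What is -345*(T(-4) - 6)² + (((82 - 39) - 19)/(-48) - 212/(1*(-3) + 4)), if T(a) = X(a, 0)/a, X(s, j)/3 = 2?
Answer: -78475/4 ≈ -19619.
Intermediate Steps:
X(s, j) = 6 (X(s, j) = 3*2 = 6)
T(a) = 6/a
-345*(T(-4) - 6)² + (((82 - 39) - 19)/(-48) - 212/(1*(-3) + 4)) = -345*(6/(-4) - 6)² + (((82 - 39) - 19)/(-48) - 212/(1*(-3) + 4)) = -345*(6*(-¼) - 6)² + ((43 - 19)*(-1/48) - 212/(-3 + 4)) = -345*(-3/2 - 6)² + (24*(-1/48) - 212/1) = -345*(-15/2)² + (-½ - 212*1) = -345*225/4 + (-½ - 212) = -77625/4 - 425/2 = -78475/4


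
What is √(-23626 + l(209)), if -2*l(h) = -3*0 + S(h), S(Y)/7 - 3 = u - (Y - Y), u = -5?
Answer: I*√23619 ≈ 153.68*I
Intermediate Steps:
S(Y) = -14 (S(Y) = 21 + 7*(-5 - (Y - Y)) = 21 + 7*(-5 - 1*0) = 21 + 7*(-5 + 0) = 21 + 7*(-5) = 21 - 35 = -14)
l(h) = 7 (l(h) = -(-3*0 - 14)/2 = -(0 - 14)/2 = -½*(-14) = 7)
√(-23626 + l(209)) = √(-23626 + 7) = √(-23619) = I*√23619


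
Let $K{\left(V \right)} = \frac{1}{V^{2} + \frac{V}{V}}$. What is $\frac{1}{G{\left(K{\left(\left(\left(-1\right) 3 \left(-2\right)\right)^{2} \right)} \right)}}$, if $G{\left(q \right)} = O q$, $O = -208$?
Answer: $- \frac{1297}{208} \approx -6.2356$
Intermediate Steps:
$K{\left(V \right)} = \frac{1}{1 + V^{2}}$ ($K{\left(V \right)} = \frac{1}{V^{2} + 1} = \frac{1}{1 + V^{2}}$)
$G{\left(q \right)} = - 208 q$
$\frac{1}{G{\left(K{\left(\left(\left(-1\right) 3 \left(-2\right)\right)^{2} \right)} \right)}} = \frac{1}{\left(-208\right) \frac{1}{1 + \left(\left(\left(-1\right) 3 \left(-2\right)\right)^{2}\right)^{2}}} = \frac{1}{\left(-208\right) \frac{1}{1 + \left(\left(\left(-3\right) \left(-2\right)\right)^{2}\right)^{2}}} = \frac{1}{\left(-208\right) \frac{1}{1 + \left(6^{2}\right)^{2}}} = \frac{1}{\left(-208\right) \frac{1}{1 + 36^{2}}} = \frac{1}{\left(-208\right) \frac{1}{1 + 1296}} = \frac{1}{\left(-208\right) \frac{1}{1297}} = \frac{1}{- \frac{208}{1297}} = - \frac{1297}{208}$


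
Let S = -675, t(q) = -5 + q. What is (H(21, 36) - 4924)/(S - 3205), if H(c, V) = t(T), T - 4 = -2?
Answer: 4927/3880 ≈ 1.2698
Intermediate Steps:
T = 2 (T = 4 - 2 = 2)
H(c, V) = -3 (H(c, V) = -5 + 2 = -3)
(H(21, 36) - 4924)/(S - 3205) = (-3 - 4924)/(-675 - 3205) = -4927/(-3880) = -4927*(-1/3880) = 4927/3880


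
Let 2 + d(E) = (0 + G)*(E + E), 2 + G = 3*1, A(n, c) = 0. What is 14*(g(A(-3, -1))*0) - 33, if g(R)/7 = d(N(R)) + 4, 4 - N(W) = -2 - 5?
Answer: -33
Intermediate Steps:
G = 1 (G = -2 + 3*1 = -2 + 3 = 1)
N(W) = 11 (N(W) = 4 - (-2 - 5) = 4 - 1*(-7) = 4 + 7 = 11)
d(E) = -2 + 2*E (d(E) = -2 + (0 + 1)*(E + E) = -2 + 1*(2*E) = -2 + 2*E)
g(R) = 168 (g(R) = 7*((-2 + 2*11) + 4) = 7*((-2 + 22) + 4) = 7*(20 + 4) = 7*24 = 168)
14*(g(A(-3, -1))*0) - 33 = 14*(168*0) - 33 = 14*0 - 33 = 0 - 33 = -33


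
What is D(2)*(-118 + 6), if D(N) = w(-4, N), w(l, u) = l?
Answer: 448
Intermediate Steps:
D(N) = -4
D(2)*(-118 + 6) = -4*(-118 + 6) = -4*(-112) = 448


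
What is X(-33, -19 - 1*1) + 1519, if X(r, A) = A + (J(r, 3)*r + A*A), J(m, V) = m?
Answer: 2988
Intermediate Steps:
X(r, A) = A + A² + r² (X(r, A) = A + (r*r + A*A) = A + (r² + A²) = A + (A² + r²) = A + A² + r²)
X(-33, -19 - 1*1) + 1519 = ((-19 - 1*1) + (-19 - 1*1)² + (-33)²) + 1519 = ((-19 - 1) + (-19 - 1)² + 1089) + 1519 = (-20 + (-20)² + 1089) + 1519 = (-20 + 400 + 1089) + 1519 = 1469 + 1519 = 2988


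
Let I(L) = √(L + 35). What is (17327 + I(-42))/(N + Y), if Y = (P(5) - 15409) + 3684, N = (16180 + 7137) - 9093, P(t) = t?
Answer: 17327/2504 + I*√7/2504 ≈ 6.9197 + 0.0010566*I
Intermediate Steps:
I(L) = √(35 + L)
N = 14224 (N = 23317 - 9093 = 14224)
Y = -11720 (Y = (5 - 15409) + 3684 = -15404 + 3684 = -11720)
(17327 + I(-42))/(N + Y) = (17327 + √(35 - 42))/(14224 - 11720) = (17327 + √(-7))/2504 = (17327 + I*√7)*(1/2504) = 17327/2504 + I*√7/2504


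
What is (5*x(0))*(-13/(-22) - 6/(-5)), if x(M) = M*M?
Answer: 0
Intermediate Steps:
x(M) = M²
(5*x(0))*(-13/(-22) - 6/(-5)) = (5*0²)*(-13/(-22) - 6/(-5)) = (5*0)*(-13*(-1/22) - 6*(-⅕)) = 0*(13/22 + 6/5) = 0*(197/110) = 0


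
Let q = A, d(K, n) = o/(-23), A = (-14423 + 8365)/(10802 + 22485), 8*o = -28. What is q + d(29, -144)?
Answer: -45659/1531202 ≈ -0.029819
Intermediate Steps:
o = -7/2 (o = (⅛)*(-28) = -7/2 ≈ -3.5000)
A = -6058/33287 ≈ -0.18199
d(K, n) = 7/46 (d(K, n) = -7/2/(-23) = -7/2*(-1/23) = 7/46)
q = -6058/33287 ≈ -0.18199
q + d(29, -144) = -6058/33287 + 7/46 = -45659/1531202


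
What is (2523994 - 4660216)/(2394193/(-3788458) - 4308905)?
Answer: 899220813964/1813789779187 ≈ 0.49577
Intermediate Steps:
(2523994 - 4660216)/(2394193/(-3788458) - 4308905) = -2136222/(2394193*(-1/3788458) - 4308905) = -2136222/(-2394193/3788458 - 4308905) = -2136222/(-16324108012683/3788458) = -2136222*(-3788458/16324108012683) = 899220813964/1813789779187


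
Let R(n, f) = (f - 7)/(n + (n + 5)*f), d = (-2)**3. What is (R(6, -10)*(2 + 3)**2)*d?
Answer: -425/13 ≈ -32.692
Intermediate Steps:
d = -8
R(n, f) = (-7 + f)/(n + f*(5 + n)) (R(n, f) = (-7 + f)/(n + (5 + n)*f) = (-7 + f)/(n + f*(5 + n)))
(R(6, -10)*(2 + 3)**2)*d = (((-7 - 10)/(6 + 5*(-10) - 10*6))*(2 + 3)**2)*(-8) = ((-17/(6 - 50 - 60))*5**2)*(-8) = ((-17/(-104))*25)*(-8) = (-1/104*(-17)*25)*(-8) = ((17/104)*25)*(-8) = (425/104)*(-8) = -425/13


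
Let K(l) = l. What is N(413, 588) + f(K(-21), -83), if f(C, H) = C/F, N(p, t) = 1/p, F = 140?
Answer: -1219/8260 ≈ -0.14758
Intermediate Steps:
f(C, H) = C/140
N(413, 588) + f(K(-21), -83) = 1/413 + (1/140)*(-21) = 1/413 - 3/20 = -1219/8260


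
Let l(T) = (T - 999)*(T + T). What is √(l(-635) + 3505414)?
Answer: 3*√620066 ≈ 2362.3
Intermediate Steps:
l(T) = 2*T*(-999 + T) (l(T) = (-999 + T)*(2*T) = 2*T*(-999 + T))
√(l(-635) + 3505414) = √(2*(-635)*(-999 - 635) + 3505414) = √(2*(-635)*(-1634) + 3505414) = √(2075180 + 3505414) = √5580594 = 3*√620066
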